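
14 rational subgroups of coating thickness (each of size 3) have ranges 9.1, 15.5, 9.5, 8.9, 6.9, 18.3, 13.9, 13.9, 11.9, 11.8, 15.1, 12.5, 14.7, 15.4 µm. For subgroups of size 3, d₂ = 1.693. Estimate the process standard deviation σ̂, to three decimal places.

R̄ = (9.1 + 15.5 + 9.5 + 8.9 + 6.9 + 18.3 + 13.9 + 13.9 + 11.9 + 11.8 + 15.1 + 12.5 + 14.7 + 15.4) / 14 = 12.6714
σ̂ = R̄ / d₂ = 12.6714 / 1.693 = 7.4846

7.485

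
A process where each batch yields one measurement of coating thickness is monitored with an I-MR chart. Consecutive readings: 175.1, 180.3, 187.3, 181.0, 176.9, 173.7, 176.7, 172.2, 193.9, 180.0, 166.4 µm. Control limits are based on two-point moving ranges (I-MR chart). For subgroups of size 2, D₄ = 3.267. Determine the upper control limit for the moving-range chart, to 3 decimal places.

Moving ranges: 5.2, 7.0, 6.3, 4.1, 3.2, 3.0, 4.5, 21.7, 13.9, 13.6; M̄R̄ = 82.5000 / 10 = 8.2500
UCL_MR = D₄·M̄R̄ = 3.267 × 8.2500 = 26.9527

26.953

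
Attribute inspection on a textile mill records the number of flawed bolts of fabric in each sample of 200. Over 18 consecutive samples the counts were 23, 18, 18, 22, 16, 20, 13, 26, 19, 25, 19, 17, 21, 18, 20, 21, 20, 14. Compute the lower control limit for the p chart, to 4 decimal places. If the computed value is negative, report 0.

p̄ = Σdᵢ / (k·n) = 350 / (18 × 200) = 0.09722
LCL = p̄ − 3·√(p̄(1−p̄)/n) = 0.09722 − 3 × 0.02095 = 0.03438

0.0344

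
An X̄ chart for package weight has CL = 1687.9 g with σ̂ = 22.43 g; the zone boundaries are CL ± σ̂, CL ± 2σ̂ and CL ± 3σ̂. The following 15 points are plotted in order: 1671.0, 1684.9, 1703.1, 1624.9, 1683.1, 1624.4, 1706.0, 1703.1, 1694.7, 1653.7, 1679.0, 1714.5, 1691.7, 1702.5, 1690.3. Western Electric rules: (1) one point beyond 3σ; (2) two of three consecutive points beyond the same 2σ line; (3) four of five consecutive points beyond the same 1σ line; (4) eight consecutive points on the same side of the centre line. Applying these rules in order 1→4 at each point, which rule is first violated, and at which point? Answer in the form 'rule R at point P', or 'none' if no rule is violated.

Zone of each point (C = within 1σ̂, B = 1σ̂–2σ̂, A = 2σ̂–3σ̂, * = beyond 3σ̂; sign = side of CL): 1:-C, 2:-C, 3:+C, 4:-A, 5:-C, 6:-A, 7:+C, 8:+C, 9:+C, 10:-B, 11:-C, 12:+B, 13:+C, 14:+C, 15:+C
Rule 2 (two of three consecutive points beyond the same 2σ limit) is satisfied at point 6.

rule 2 at point 6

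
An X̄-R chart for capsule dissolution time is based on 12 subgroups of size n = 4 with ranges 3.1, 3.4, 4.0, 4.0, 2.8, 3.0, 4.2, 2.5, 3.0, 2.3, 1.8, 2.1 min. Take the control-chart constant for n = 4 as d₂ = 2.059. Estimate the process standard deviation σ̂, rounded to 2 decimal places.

R̄ = (3.1 + 3.4 + 4.0 + 4.0 + 2.8 + 3.0 + 4.2 + 2.5 + 3.0 + 2.3 + 1.8 + 2.1) / 12 = 3.0167
σ̂ = R̄ / d₂ = 3.0167 / 2.059 = 1.4651

1.47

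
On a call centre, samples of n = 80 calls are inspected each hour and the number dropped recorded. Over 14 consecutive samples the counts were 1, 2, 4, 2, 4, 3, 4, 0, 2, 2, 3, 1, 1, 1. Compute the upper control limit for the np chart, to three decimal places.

p̄ = Σdᵢ / (k·n) = 30 / (14 × 80) = 0.02679
UCL = np̄ + 3·√(np̄(1−p̄)) = 2.1429 + 3 × √(2.1429×0.97321) = 2.1429 + 3 × 1.4441 = 6.4752

6.475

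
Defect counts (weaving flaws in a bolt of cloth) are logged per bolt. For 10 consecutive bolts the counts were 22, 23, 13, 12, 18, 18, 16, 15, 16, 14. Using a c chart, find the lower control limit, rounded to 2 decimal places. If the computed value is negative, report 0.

c̄ = (22 + 23 + 13 + 12 + 18 + 18 + 16 + 15 + 16 + 14) / 10 = 167 / 10 = 16.7000
LCL = c̄ − 3√c̄ = 16.7000 − 3 × 4.0866 = 4.4403

4.44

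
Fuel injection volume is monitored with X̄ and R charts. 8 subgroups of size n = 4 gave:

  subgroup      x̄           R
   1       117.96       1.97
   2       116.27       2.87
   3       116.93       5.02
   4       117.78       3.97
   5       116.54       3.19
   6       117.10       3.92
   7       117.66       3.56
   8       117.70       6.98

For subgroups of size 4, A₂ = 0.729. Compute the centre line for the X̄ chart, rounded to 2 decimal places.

117.24

X̄̄ = (117.96 + 116.27 + 116.93 + 117.78 + 116.54 + 117.10 + 117.66 + 117.70) / 8 = 937.9400 / 8 = 117.2425
CL = X̄̄ = 117.2425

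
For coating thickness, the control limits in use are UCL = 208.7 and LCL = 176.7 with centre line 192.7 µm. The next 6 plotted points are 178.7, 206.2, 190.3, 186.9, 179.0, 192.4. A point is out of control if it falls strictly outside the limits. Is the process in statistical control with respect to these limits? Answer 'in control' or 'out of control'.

in control

All 6 points lie within [176.7, 208.7].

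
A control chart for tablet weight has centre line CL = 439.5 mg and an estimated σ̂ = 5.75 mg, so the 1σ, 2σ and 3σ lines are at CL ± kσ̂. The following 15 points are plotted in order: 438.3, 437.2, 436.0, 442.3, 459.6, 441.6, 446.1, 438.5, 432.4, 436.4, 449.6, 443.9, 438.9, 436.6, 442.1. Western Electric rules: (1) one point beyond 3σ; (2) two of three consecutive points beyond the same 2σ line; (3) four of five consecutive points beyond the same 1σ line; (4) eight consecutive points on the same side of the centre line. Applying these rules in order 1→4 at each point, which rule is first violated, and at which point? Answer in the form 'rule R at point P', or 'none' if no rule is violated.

Zone of each point (C = within 1σ̂, B = 1σ̂–2σ̂, A = 2σ̂–3σ̂, * = beyond 3σ̂; sign = side of CL): 1:-C, 2:-C, 3:-C, 4:+C, 5:+*, 6:+C, 7:+B, 8:-C, 9:-B, 10:-C, 11:+B, 12:+C, 13:-C, 14:-C, 15:+C
Rule 1 (one point beyond the 3σ limits) is satisfied at point 5.

rule 1 at point 5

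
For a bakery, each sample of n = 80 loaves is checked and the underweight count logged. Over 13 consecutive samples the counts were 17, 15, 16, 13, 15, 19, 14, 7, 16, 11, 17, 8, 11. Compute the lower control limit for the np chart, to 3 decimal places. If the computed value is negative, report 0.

3.640

p̄ = Σdᵢ / (k·n) = 179 / (13 × 80) = 0.17212
LCL = np̄ − 3·√(np̄(1−p̄)) = 13.7692 − 3 × 3.3763 = 3.6404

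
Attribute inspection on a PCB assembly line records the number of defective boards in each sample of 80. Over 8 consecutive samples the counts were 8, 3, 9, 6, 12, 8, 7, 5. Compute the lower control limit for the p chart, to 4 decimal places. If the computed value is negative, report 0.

0.0000

p̄ = Σdᵢ / (k·n) = 58 / (8 × 80) = 0.09062
LCL = p̄ − 3·√(p̄(1−p̄)/n) = 0.09062 − 3 × 0.03210 = -0.00566 → 0 (negative, so LCL = 0)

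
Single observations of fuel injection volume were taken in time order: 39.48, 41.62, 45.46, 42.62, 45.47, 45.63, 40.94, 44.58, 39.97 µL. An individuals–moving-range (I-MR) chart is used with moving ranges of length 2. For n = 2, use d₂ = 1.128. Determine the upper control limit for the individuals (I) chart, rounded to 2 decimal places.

51.10

X̄ = (39.48 + 41.62 + 45.46 + 42.62 + 45.47 + 45.63 + 40.94 + 44.58 + 39.97) / 9 = 42.8633
Moving ranges: 2.14, 3.84, 2.84, 2.85, 0.16, 4.69, 3.64, 4.61; M̄R̄ = 24.7700 / 8 = 3.0962
UCL = X̄ + 3·M̄R̄/d₂ = 42.8633 + 3 × 3.0962 / 1.128 = 51.0980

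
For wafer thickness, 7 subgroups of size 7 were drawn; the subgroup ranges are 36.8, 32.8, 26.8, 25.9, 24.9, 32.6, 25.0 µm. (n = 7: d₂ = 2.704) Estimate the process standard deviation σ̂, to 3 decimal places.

R̄ = (36.8 + 32.8 + 26.8 + 25.9 + 24.9 + 32.6 + 25.0) / 7 = 29.2571
σ̂ = R̄ / d₂ = 29.2571 / 2.704 = 10.8199

10.820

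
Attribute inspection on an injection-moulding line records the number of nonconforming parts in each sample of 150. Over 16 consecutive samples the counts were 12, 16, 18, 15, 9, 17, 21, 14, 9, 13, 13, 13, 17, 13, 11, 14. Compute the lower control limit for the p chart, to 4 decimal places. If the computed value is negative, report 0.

0.0224

p̄ = Σdᵢ / (k·n) = 225 / (16 × 150) = 0.09375
LCL = p̄ − 3·√(p̄(1−p̄)/n) = 0.09375 − 3 × 0.02380 = 0.02235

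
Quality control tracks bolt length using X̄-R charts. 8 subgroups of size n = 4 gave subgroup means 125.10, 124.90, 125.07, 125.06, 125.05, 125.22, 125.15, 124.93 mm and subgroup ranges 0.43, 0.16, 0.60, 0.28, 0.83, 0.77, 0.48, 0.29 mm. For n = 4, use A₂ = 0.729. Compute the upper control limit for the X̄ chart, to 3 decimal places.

X̄̄ = (125.10 + 124.90 + 125.07 + 125.06 + 125.05 + 125.22 + 125.15 + 124.93) / 8 = 1000.4800 / 8 = 125.0600
R̄ = (0.43 + 0.16 + 0.60 + 0.28 + 0.83 + 0.77 + 0.48 + 0.29) / 8 = 3.8400 / 8 = 0.4800
UCL = X̄̄ + A₂·R̄ = 125.0600 + 0.729 × 0.4800 = 125.4099

125.410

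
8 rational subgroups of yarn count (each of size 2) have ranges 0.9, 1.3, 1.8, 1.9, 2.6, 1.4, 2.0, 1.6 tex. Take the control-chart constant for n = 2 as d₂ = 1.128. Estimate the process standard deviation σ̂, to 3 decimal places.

R̄ = (0.9 + 1.3 + 1.8 + 1.9 + 2.6 + 1.4 + 2.0 + 1.6) / 8 = 1.6875
σ̂ = R̄ / d₂ = 1.6875 / 1.128 = 1.4960

1.496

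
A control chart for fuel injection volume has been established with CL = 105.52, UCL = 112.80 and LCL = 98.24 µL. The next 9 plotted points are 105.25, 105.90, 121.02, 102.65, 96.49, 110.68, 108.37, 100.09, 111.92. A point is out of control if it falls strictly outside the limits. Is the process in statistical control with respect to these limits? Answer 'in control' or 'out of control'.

Compare each point to [98.24, 112.80]: sample 3 = 121.02 > UCL; sample 5 = 96.49 < LCL.

out of control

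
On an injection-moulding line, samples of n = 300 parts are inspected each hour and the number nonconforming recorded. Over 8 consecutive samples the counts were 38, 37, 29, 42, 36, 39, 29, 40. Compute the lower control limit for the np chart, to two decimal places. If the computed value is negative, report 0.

p̄ = Σdᵢ / (k·n) = 290 / (8 × 300) = 0.12083
LCL = np̄ − 3·√(np̄(1−p̄)) = 36.2500 − 3 × 5.6453 = 19.3140

19.31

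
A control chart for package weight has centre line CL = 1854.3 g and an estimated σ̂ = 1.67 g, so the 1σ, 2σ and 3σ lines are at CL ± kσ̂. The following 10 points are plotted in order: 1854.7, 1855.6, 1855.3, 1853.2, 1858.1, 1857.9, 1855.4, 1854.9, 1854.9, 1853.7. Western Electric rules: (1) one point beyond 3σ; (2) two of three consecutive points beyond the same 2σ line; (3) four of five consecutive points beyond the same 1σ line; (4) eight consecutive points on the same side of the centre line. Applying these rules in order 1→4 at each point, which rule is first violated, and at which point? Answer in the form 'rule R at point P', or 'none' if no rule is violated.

rule 2 at point 6

Zone of each point (C = within 1σ̂, B = 1σ̂–2σ̂, A = 2σ̂–3σ̂, * = beyond 3σ̂; sign = side of CL): 1:+C, 2:+C, 3:+C, 4:-C, 5:+A, 6:+A, 7:+C, 8:+C, 9:+C, 10:-C
Rule 2 (two of three consecutive points beyond the same 2σ limit) is satisfied at point 6.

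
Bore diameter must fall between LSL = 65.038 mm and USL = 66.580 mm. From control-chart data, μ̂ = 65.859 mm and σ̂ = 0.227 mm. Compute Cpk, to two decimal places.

1.06

Cpu = (USL − μ̂) / (3σ̂) = (66.580 − 65.859) / (3 × 0.227) = 1.0587; Cpl = (μ̂ − LSL) / (3σ̂) = (65.859 − 65.038) / (3 × 0.227) = 1.2056; Cpk = min(Cpu, Cpl) = 1.0587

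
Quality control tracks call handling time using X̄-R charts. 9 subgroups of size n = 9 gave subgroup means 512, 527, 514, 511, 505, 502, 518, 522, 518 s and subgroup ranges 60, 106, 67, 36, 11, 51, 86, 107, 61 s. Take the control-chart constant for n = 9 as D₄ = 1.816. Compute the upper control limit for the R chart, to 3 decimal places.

118.040

R̄ = (60 + 106 + 67 + 36 + 11 + 51 + 86 + 107 + 61) / 9 = 585.0000 / 9 = 65.0000
UCL_R = D₄·R̄ = 1.816 × 65.0000 = 118.0400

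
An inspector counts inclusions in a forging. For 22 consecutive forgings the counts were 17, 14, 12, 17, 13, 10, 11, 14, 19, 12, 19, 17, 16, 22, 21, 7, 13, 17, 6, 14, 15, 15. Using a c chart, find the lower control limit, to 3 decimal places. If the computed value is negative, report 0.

3.131

c̄ = (17 + 14 + 12 + 17 + 13 + 10 + 11 + 14 + 19 + 12 + 19 + 17 + 16 + 22 + 21 + 7 + 13 + 17 + 6 + 14 + 15 + 15) / 22 = 321 / 22 = 14.5909
LCL = c̄ − 3√c̄ = 14.5909 − 3 × 3.8198 = 3.1315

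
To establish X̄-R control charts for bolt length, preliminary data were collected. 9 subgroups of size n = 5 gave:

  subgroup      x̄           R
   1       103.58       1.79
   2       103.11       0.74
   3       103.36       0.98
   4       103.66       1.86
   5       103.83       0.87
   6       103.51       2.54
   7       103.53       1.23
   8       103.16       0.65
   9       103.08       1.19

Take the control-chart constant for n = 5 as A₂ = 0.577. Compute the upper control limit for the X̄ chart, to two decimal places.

X̄̄ = (103.58 + 103.11 + 103.36 + 103.66 + 103.83 + 103.51 + 103.53 + 103.16 + 103.08) / 9 = 930.8200 / 9 = 103.4244
R̄ = (1.79 + 0.74 + 0.98 + 1.86 + 0.87 + 2.54 + 1.23 + 0.65 + 1.19) / 9 = 11.8500 / 9 = 1.3167
UCL = X̄̄ + A₂·R̄ = 103.4244 + 0.577 × 1.3167 = 104.1842

104.18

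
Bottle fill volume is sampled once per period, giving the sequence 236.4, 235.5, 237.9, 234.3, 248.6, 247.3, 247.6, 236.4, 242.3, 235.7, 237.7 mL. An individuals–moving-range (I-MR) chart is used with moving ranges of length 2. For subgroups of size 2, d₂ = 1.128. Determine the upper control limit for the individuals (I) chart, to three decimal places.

252.872

X̄ = (236.4 + 235.5 + 237.9 + 234.3 + 248.6 + 247.3 + 247.6 + 236.4 + 242.3 + 235.7 + 237.7) / 11 = 239.9727
Moving ranges: 0.9, 2.4, 3.6, 14.3, 1.3, 0.3, 11.2, 5.9, 6.6, 2.0; M̄R̄ = 48.5000 / 10 = 4.8500
UCL = X̄ + 3·M̄R̄/d₂ = 239.9727 + 3 × 4.8500 / 1.128 = 252.8717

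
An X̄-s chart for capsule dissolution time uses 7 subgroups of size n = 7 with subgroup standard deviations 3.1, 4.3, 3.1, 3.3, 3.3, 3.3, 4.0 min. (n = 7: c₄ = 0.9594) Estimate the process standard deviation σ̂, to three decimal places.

s̄ = (3.1 + 4.3 + 3.1 + 3.3 + 3.3 + 3.3 + 4.0) / 7 = 3.4857
σ̂ = s̄ / c₄ = 3.4857 / 0.9594 = 3.6332

3.633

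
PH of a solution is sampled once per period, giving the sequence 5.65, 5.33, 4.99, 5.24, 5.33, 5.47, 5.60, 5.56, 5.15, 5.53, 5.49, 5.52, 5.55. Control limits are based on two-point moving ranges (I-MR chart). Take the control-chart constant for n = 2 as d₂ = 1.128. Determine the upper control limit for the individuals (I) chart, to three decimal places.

X̄ = (5.65 + 5.33 + 4.99 + 5.24 + 5.33 + 5.47 + 5.60 + 5.56 + 5.15 + 5.53 + 5.49 + 5.52 + 5.55) / 13 = 5.4162
Moving ranges: 0.32, 0.34, 0.25, 0.09, 0.14, 0.13, 0.04, 0.41, 0.38, 0.04, 0.03, 0.03; M̄R̄ = 2.2000 / 12 = 0.1833
UCL = X̄ + 3·M̄R̄/d₂ = 5.4162 + 3 × 0.1833 / 1.128 = 5.9037

5.904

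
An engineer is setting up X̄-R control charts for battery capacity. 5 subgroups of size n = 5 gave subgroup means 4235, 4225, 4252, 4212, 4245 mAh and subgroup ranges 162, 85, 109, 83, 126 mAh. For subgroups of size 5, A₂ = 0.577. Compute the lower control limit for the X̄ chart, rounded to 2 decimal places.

X̄̄ = (4235 + 4225 + 4252 + 4212 + 4245) / 5 = 21169.0000 / 5 = 4233.8000
R̄ = (162 + 85 + 109 + 83 + 126) / 5 = 565.0000 / 5 = 113.0000
LCL = X̄̄ − A₂·R̄ = 4233.8000 − 0.577 × 113.0000 = 4168.5990

4168.60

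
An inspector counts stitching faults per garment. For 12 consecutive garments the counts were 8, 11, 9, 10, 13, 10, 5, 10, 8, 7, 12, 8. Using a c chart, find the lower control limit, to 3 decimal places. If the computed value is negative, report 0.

0.126

c̄ = (8 + 11 + 9 + 10 + 13 + 10 + 5 + 10 + 8 + 7 + 12 + 8) / 12 = 111 / 12 = 9.2500
LCL = c̄ − 3√c̄ = 9.2500 − 3 × 3.0414 = 0.1259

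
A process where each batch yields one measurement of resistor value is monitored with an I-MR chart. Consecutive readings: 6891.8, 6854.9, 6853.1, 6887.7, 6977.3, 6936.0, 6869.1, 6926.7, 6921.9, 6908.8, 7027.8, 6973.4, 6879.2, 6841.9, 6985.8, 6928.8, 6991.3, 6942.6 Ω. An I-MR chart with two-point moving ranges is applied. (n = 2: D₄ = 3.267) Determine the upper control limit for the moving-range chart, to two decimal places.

Moving ranges: 36.9, 1.8, 34.6, 89.6, 41.3, 66.9, 57.6, 4.8, 13.1, 119.0, 54.4, 94.2, 37.3, 143.9, 57.0, 62.5, 48.7; M̄R̄ = 963.6000 / 17 = 56.6824
UCL_MR = D₄·M̄R̄ = 3.267 × 56.6824 = 185.1812

185.18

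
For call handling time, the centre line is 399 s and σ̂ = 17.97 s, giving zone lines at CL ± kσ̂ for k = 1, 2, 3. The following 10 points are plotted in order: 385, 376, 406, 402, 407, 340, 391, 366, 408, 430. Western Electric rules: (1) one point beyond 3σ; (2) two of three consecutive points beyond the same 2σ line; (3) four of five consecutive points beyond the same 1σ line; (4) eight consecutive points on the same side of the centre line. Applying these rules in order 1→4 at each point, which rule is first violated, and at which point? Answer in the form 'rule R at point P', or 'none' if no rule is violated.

Zone of each point (C = within 1σ̂, B = 1σ̂–2σ̂, A = 2σ̂–3σ̂, * = beyond 3σ̂; sign = side of CL): 1:-C, 2:-B, 3:+C, 4:+C, 5:+C, 6:-*, 7:-C, 8:-B, 9:+C, 10:+B
Rule 1 (one point beyond the 3σ limits) is satisfied at point 6.

rule 1 at point 6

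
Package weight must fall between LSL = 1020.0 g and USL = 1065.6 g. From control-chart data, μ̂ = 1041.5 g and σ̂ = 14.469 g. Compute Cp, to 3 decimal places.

0.525

Cp = (USL − LSL) / (6σ̂) = (1065.6 − 1020.0) / (6 × 14.469) = 45.6000 / 86.8140 = 0.5253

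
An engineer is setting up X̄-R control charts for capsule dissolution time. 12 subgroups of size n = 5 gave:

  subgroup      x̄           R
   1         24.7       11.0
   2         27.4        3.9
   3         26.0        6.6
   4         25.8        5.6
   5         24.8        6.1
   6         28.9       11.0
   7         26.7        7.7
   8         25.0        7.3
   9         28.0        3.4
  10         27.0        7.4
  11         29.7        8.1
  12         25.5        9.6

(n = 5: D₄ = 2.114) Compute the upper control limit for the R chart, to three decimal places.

15.450

R̄ = (11.0 + 3.9 + 6.6 + 5.6 + 6.1 + 11.0 + 7.7 + 7.3 + 3.4 + 7.4 + 8.1 + 9.6) / 12 = 87.7000 / 12 = 7.3083
UCL_R = D₄·R̄ = 2.114 × 7.3083 = 15.4498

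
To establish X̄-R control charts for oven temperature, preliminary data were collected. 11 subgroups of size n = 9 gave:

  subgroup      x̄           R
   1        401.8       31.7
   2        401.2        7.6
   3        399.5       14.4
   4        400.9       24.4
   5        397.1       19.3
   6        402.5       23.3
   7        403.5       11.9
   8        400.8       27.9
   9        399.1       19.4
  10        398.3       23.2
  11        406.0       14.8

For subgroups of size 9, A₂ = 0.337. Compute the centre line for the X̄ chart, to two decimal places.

X̄̄ = (401.8 + 401.2 + 399.5 + 400.9 + 397.1 + 402.5 + 403.5 + 400.8 + 399.1 + 398.3 + 406.0) / 11 = 4410.7000 / 11 = 400.9727
CL = X̄̄ = 400.9727

400.97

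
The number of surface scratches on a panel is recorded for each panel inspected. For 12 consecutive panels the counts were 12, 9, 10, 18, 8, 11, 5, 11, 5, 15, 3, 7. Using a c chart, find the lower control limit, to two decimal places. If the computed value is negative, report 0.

c̄ = (12 + 9 + 10 + 18 + 8 + 11 + 5 + 11 + 5 + 15 + 3 + 7) / 12 = 114 / 12 = 9.5000
LCL = c̄ − 3√c̄ = 9.5000 − 3 × 3.0822 = 0.2534

0.25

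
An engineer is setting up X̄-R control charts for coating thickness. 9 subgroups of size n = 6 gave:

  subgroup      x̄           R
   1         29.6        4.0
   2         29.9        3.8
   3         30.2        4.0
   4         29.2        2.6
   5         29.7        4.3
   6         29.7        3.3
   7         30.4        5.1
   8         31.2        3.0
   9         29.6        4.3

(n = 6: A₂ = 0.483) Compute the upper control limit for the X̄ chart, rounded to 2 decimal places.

31.79

X̄̄ = (29.6 + 29.9 + 30.2 + 29.2 + 29.7 + 29.7 + 30.4 + 31.2 + 29.6) / 9 = 269.5000 / 9 = 29.9444
R̄ = (4.0 + 3.8 + 4.0 + 2.6 + 4.3 + 3.3 + 5.1 + 3.0 + 4.3) / 9 = 34.4000 / 9 = 3.8222
UCL = X̄̄ + A₂·R̄ = 29.9444 + 0.483 × 3.8222 = 31.7906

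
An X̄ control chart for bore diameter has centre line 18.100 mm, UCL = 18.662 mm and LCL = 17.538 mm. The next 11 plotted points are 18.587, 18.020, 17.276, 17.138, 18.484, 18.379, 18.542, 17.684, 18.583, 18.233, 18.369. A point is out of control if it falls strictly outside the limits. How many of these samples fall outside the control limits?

Compare each point to [17.538, 18.662]: sample 3 = 17.276 < LCL; sample 4 = 17.138 < LCL.

2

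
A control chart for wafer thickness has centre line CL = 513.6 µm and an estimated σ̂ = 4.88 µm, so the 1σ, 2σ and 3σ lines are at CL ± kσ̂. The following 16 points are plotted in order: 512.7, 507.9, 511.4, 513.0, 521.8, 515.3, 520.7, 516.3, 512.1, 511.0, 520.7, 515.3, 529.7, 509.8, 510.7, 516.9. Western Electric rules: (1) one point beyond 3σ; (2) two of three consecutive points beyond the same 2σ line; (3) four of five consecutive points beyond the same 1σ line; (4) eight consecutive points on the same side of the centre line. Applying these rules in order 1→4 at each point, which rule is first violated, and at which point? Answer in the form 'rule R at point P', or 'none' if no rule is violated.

Zone of each point (C = within 1σ̂, B = 1σ̂–2σ̂, A = 2σ̂–3σ̂, * = beyond 3σ̂; sign = side of CL): 1:-C, 2:-B, 3:-C, 4:-C, 5:+B, 6:+C, 7:+B, 8:+C, 9:-C, 10:-C, 11:+B, 12:+C, 13:+*, 14:-C, 15:-C, 16:+C
Rule 1 (one point beyond the 3σ limits) is satisfied at point 13.

rule 1 at point 13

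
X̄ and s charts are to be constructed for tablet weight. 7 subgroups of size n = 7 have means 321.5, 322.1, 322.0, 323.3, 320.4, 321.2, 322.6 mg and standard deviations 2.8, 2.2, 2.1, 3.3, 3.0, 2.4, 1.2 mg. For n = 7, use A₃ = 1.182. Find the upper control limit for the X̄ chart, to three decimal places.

X̄̄ = (321.5 + 322.1 + 322.0 + 323.3 + 320.4 + 321.2 + 322.6) / 7 = 321.8714
s̄ = (2.8 + 2.2 + 2.1 + 3.3 + 3.0 + 2.4 + 1.2) / 7 = 2.4286
UCL = X̄̄ + A₃·s̄ = 321.8714 + 1.182 × 2.4286 = 324.7420

324.742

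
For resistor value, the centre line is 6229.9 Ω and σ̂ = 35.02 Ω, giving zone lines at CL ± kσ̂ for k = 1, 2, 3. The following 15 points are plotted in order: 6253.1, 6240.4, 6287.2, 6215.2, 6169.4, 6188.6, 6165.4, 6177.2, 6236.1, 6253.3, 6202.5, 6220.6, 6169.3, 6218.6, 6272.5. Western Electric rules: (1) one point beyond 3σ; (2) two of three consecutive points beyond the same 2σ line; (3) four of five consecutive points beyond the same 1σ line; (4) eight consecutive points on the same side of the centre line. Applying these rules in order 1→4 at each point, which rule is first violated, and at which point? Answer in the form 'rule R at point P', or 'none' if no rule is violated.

rule 3 at point 8

Zone of each point (C = within 1σ̂, B = 1σ̂–2σ̂, A = 2σ̂–3σ̂, * = beyond 3σ̂; sign = side of CL): 1:+C, 2:+C, 3:+B, 4:-C, 5:-B, 6:-B, 7:-B, 8:-B, 9:+C, 10:+C, 11:-C, 12:-C, 13:-B, 14:-C, 15:+B
Rule 3 (four of five consecutive points beyond the same 1σ limit) is satisfied at point 8.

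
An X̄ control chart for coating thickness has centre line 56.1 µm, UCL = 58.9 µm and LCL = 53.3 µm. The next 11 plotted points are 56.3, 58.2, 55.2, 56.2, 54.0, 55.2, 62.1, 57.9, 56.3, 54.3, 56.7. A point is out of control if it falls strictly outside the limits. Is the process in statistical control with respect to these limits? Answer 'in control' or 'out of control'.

Compare each point to [53.3, 58.9]: sample 7 = 62.1 > UCL.

out of control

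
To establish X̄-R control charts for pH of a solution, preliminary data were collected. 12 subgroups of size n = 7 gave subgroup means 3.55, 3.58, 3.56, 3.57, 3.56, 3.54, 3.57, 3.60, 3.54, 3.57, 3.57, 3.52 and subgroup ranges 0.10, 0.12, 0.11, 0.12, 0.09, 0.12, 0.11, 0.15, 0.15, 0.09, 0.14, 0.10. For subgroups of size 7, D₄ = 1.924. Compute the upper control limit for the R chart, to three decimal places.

0.224

R̄ = (0.10 + 0.12 + 0.11 + 0.12 + 0.09 + 0.12 + 0.11 + 0.15 + 0.15 + 0.09 + 0.14 + 0.10) / 12 = 1.4000 / 12 = 0.1167
UCL_R = D₄·R̄ = 1.924 × 0.1167 = 0.2245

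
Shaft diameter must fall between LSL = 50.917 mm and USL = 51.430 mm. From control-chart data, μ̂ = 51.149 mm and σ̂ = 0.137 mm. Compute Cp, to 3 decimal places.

Cp = (USL − LSL) / (6σ̂) = (51.430 − 50.917) / (6 × 0.137) = 0.5130 / 0.8220 = 0.6241

0.624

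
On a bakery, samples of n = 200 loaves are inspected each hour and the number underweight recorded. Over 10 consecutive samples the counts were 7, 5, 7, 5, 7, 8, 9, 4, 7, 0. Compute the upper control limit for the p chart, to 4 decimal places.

0.0654

p̄ = Σdᵢ / (k·n) = 59 / (10 × 200) = 0.02950
UCL = p̄ + 3·√(p̄(1−p̄)/n) = 0.02950 + 3 × √(0.02950×0.97050/200) = 0.02950 + 3 × 0.01196 = 0.06539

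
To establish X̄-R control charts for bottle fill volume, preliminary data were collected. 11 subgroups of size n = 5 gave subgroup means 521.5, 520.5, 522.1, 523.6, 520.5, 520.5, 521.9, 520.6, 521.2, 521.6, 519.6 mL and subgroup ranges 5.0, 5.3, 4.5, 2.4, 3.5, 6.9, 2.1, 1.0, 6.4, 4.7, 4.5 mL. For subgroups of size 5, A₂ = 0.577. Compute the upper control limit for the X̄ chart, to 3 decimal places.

X̄̄ = (521.5 + 520.5 + 522.1 + 523.6 + 520.5 + 520.5 + 521.9 + 520.6 + 521.2 + 521.6 + 519.6) / 11 = 5733.6000 / 11 = 521.2364
R̄ = (5.0 + 5.3 + 4.5 + 2.4 + 3.5 + 6.9 + 2.1 + 1.0 + 6.4 + 4.7 + 4.5) / 11 = 46.3000 / 11 = 4.2091
UCL = X̄̄ + A₂·R̄ = 521.2364 + 0.577 × 4.2091 = 523.6650

523.665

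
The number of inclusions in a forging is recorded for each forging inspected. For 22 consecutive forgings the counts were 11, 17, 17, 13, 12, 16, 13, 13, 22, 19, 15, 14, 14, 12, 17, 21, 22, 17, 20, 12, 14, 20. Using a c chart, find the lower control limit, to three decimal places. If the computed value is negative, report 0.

c̄ = (11 + 17 + 17 + 13 + 12 + 16 + 13 + 13 + 22 + 19 + 15 + 14 + 14 + 12 + 17 + 21 + 22 + 17 + 20 + 12 + 14 + 20) / 22 = 351 / 22 = 15.9545
LCL = c̄ − 3√c̄ = 15.9545 − 3 × 3.9943 = 3.9716

3.972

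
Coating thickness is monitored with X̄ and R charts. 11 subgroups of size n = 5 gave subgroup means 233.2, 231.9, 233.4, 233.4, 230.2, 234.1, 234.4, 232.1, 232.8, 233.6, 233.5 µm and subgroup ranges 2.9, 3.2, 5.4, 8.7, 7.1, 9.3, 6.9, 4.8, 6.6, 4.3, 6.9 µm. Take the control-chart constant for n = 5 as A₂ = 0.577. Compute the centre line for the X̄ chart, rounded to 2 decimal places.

232.96

X̄̄ = (233.2 + 231.9 + 233.4 + 233.4 + 230.2 + 234.1 + 234.4 + 232.1 + 232.8 + 233.6 + 233.5) / 11 = 2562.6000 / 11 = 232.9636
CL = X̄̄ = 232.9636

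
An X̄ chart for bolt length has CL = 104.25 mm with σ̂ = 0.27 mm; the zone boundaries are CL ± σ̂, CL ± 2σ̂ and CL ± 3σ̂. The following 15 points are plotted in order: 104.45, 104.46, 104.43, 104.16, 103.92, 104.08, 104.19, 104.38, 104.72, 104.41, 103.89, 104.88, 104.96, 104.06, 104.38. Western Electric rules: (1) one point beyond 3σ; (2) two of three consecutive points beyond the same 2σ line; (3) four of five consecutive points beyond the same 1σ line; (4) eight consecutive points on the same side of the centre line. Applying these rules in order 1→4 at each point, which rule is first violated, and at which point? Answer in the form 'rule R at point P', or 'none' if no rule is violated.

rule 2 at point 13

Zone of each point (C = within 1σ̂, B = 1σ̂–2σ̂, A = 2σ̂–3σ̂, * = beyond 3σ̂; sign = side of CL): 1:+C, 2:+C, 3:+C, 4:-C, 5:-B, 6:-C, 7:-C, 8:+C, 9:+B, 10:+C, 11:-B, 12:+A, 13:+A, 14:-C, 15:+C
Rule 2 (two of three consecutive points beyond the same 2σ limit) is satisfied at point 13.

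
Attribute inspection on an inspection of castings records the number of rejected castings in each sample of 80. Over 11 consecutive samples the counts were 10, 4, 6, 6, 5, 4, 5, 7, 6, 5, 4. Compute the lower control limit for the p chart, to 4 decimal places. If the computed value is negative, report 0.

0.0000

p̄ = Σdᵢ / (k·n) = 62 / (11 × 80) = 0.07045
LCL = p̄ − 3·√(p̄(1−p̄)/n) = 0.07045 − 3 × 0.02861 = -0.01538 → 0 (negative, so LCL = 0)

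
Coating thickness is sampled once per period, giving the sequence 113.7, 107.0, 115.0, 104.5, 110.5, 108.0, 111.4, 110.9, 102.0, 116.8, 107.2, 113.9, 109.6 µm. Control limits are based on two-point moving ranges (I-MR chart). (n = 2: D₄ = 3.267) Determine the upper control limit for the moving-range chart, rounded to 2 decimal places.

22.30

Moving ranges: 6.7, 8.0, 10.5, 6.0, 2.5, 3.4, 0.5, 8.9, 14.8, 9.6, 6.7, 4.3; M̄R̄ = 81.9000 / 12 = 6.8250
UCL_MR = D₄·M̄R̄ = 3.267 × 6.8250 = 22.2973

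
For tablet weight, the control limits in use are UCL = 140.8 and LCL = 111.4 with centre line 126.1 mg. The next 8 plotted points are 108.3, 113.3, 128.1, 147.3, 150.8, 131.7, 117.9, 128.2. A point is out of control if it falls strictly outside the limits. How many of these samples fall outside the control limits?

Compare each point to [111.4, 140.8]: sample 1 = 108.3 < LCL; sample 4 = 147.3 > UCL; sample 5 = 150.8 > UCL.

3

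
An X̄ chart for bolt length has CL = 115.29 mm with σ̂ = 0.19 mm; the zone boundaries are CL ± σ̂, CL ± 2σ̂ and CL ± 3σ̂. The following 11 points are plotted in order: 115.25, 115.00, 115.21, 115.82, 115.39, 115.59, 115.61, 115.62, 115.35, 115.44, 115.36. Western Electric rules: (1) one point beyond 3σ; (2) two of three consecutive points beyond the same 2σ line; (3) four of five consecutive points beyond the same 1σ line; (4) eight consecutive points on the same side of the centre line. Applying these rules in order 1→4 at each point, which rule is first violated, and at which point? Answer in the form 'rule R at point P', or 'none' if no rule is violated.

Zone of each point (C = within 1σ̂, B = 1σ̂–2σ̂, A = 2σ̂–3σ̂, * = beyond 3σ̂; sign = side of CL): 1:-C, 2:-B, 3:-C, 4:+A, 5:+C, 6:+B, 7:+B, 8:+B, 9:+C, 10:+C, 11:+C
Rule 3 (four of five consecutive points beyond the same 1σ limit) is satisfied at point 8.

rule 3 at point 8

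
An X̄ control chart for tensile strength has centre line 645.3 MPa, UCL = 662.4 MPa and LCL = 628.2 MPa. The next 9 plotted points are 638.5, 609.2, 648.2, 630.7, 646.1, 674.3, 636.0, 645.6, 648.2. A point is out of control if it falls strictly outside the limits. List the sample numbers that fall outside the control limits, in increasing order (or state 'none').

2, 6

Compare each point to [628.2, 662.4]: sample 2 = 609.2 < LCL; sample 6 = 674.3 > UCL.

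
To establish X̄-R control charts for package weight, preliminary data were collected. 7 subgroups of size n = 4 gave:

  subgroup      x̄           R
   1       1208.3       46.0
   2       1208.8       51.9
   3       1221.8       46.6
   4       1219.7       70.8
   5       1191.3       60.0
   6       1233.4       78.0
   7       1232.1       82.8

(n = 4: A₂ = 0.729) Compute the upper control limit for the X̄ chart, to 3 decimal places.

1261.902

X̄̄ = (1208.3 + 1208.8 + 1221.8 + 1219.7 + 1191.3 + 1233.4 + 1232.1) / 7 = 8515.4000 / 7 = 1216.4857
R̄ = (46.0 + 51.9 + 46.6 + 70.8 + 60.0 + 78.0 + 82.8) / 7 = 436.1000 / 7 = 62.3000
UCL = X̄̄ + A₂·R̄ = 1216.4857 + 0.729 × 62.3000 = 1261.9024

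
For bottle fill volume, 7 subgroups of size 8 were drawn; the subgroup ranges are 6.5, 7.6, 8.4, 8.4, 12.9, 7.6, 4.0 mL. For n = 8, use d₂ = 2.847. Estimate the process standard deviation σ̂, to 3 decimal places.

2.780

R̄ = (6.5 + 7.6 + 8.4 + 8.4 + 12.9 + 7.6 + 4.0) / 7 = 7.9143
σ̂ = R̄ / d₂ = 7.9143 / 2.847 = 2.7799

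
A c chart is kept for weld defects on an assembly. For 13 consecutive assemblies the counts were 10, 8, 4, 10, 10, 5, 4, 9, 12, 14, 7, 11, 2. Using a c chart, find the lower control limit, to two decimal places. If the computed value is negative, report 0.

0.00

c̄ = (10 + 8 + 4 + 10 + 10 + 5 + 4 + 9 + 12 + 14 + 7 + 11 + 2) / 13 = 106 / 13 = 8.1538
LCL = c̄ − 3√c̄ = 8.1538 − 3 × 2.8555 = -0.4126 → 0 (cannot be negative)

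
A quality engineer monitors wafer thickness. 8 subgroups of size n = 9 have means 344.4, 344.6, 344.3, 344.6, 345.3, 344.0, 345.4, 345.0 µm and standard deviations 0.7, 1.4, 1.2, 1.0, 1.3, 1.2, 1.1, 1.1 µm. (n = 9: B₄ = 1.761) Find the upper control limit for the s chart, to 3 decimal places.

1.981

s̄ = (0.7 + 1.4 + 1.2 + 1.0 + 1.3 + 1.2 + 1.1 + 1.1) / 8 = 1.1250
UCL_s = B₄·s̄ = 1.761 × 1.1250 = 1.9811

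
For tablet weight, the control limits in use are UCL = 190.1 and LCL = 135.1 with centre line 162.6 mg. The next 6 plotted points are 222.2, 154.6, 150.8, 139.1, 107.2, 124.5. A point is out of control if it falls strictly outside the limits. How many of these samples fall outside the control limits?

3

Compare each point to [135.1, 190.1]: sample 1 = 222.2 > UCL; sample 5 = 107.2 < LCL; sample 6 = 124.5 < LCL.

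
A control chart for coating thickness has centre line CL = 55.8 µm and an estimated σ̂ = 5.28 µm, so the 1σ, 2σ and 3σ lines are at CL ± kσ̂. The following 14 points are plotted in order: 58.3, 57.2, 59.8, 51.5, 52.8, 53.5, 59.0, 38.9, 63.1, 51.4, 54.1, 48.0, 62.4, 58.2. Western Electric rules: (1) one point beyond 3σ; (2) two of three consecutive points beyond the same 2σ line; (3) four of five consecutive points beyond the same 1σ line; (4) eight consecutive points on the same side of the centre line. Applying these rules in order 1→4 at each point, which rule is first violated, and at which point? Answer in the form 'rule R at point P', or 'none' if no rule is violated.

Zone of each point (C = within 1σ̂, B = 1σ̂–2σ̂, A = 2σ̂–3σ̂, * = beyond 3σ̂; sign = side of CL): 1:+C, 2:+C, 3:+C, 4:-C, 5:-C, 6:-C, 7:+C, 8:-*, 9:+B, 10:-C, 11:-C, 12:-B, 13:+B, 14:+C
Rule 1 (one point beyond the 3σ limits) is satisfied at point 8.

rule 1 at point 8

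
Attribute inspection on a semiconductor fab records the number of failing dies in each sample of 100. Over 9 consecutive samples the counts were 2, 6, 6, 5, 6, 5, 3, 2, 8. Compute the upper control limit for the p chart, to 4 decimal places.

0.1118

p̄ = Σdᵢ / (k·n) = 43 / (9 × 100) = 0.04778
UCL = p̄ + 3·√(p̄(1−p̄)/n) = 0.04778 + 3 × √(0.04778×0.95222/100) = 0.04778 + 3 × 0.02133 = 0.11177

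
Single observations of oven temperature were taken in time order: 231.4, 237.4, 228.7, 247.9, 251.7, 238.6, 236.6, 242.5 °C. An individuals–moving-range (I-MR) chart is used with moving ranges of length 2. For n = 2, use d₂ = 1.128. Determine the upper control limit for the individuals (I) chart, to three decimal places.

X̄ = (231.4 + 237.4 + 228.7 + 247.9 + 251.7 + 238.6 + 236.6 + 242.5) / 8 = 239.3500
Moving ranges: 6.0, 8.7, 19.2, 3.8, 13.1, 2.0, 5.9; M̄R̄ = 58.7000 / 7 = 8.3857
UCL = X̄ + 3·M̄R̄/d₂ = 239.3500 + 3 × 8.3857 / 1.128 = 261.6524

261.652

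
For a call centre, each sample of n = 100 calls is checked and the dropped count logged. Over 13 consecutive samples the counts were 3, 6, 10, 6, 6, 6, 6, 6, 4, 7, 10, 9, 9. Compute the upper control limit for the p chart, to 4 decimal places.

0.1431

p̄ = Σdᵢ / (k·n) = 88 / (13 × 100) = 0.06769
UCL = p̄ + 3·√(p̄(1−p̄)/n) = 0.06769 + 3 × √(0.06769×0.93231/100) = 0.06769 + 3 × 0.02512 = 0.14306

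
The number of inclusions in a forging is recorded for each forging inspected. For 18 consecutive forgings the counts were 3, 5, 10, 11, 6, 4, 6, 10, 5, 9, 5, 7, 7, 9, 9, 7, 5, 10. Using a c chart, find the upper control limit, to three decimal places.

15.111

c̄ = (3 + 5 + 10 + 11 + 6 + 4 + 6 + 10 + 5 + 9 + 5 + 7 + 7 + 9 + 9 + 7 + 5 + 10) / 18 = 128 / 18 = 7.1111
UCL = c̄ + 3√c̄ = 7.1111 + 3 × √7.1111 = 7.1111 + 3 × 2.6667 = 15.1111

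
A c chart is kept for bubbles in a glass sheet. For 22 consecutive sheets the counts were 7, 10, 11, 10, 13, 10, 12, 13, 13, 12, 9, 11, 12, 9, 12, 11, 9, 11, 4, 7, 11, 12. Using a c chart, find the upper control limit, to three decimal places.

20.088

c̄ = (7 + 10 + 11 + 10 + 13 + 10 + 12 + 13 + 13 + 12 + 9 + 11 + 12 + 9 + 12 + 11 + 9 + 11 + 4 + 7 + 11 + 12) / 22 = 229 / 22 = 10.4091
UCL = c̄ + 3√c̄ = 10.4091 + 3 × √10.4091 = 10.4091 + 3 × 3.2263 = 20.0880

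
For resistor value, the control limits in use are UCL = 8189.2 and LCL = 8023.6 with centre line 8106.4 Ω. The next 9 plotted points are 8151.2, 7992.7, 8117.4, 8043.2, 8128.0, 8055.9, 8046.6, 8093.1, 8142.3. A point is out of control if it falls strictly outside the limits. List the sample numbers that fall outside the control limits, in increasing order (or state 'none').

2

Compare each point to [8023.6, 8189.2]: sample 2 = 7992.7 < LCL.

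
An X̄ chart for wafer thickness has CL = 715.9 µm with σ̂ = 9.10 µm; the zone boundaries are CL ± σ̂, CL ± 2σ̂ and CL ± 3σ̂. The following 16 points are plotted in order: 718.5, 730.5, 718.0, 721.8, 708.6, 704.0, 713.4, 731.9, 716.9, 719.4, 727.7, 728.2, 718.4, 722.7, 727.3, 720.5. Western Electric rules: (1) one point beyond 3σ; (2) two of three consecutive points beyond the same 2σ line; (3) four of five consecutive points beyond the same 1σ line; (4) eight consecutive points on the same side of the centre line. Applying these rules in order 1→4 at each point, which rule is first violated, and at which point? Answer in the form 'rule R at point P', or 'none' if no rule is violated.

Zone of each point (C = within 1σ̂, B = 1σ̂–2σ̂, A = 2σ̂–3σ̂, * = beyond 3σ̂; sign = side of CL): 1:+C, 2:+B, 3:+C, 4:+C, 5:-C, 6:-B, 7:-C, 8:+B, 9:+C, 10:+C, 11:+B, 12:+B, 13:+C, 14:+C, 15:+B, 16:+C
Rule 4 (eight consecutive points on the same side of the centre line) is satisfied at point 15.

rule 4 at point 15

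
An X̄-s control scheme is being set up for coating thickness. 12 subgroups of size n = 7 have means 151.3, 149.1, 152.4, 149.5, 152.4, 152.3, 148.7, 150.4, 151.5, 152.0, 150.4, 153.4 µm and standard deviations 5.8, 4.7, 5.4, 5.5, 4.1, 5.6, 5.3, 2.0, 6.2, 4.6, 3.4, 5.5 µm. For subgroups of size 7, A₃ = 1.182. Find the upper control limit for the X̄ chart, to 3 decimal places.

156.840

X̄̄ = (151.3 + 149.1 + 152.4 + 149.5 + 152.4 + 152.3 + 148.7 + 150.4 + 151.5 + 152.0 + 150.4 + 153.4) / 12 = 151.1167
s̄ = (5.8 + 4.7 + 5.4 + 5.5 + 4.1 + 5.6 + 5.3 + 2.0 + 6.2 + 4.6 + 3.4 + 5.5) / 12 = 4.8417
UCL = X̄̄ + A₃·s̄ = 151.1167 + 1.182 × 4.8417 = 156.8395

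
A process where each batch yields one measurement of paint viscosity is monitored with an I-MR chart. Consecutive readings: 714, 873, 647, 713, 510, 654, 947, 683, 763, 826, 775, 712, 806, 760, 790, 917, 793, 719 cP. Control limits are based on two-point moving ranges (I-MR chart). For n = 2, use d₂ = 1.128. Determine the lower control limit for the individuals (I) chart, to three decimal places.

426.036

X̄ = (714 + 873 + 647 + 713 + 510 + 654 + 947 + 683 + 763 + 826 + 775 + 712 + 806 + 760 + 790 + 917 + 793 + 719) / 18 = 755.6667
Moving ranges: 159, 226, 66, 203, 144, 293, 264, 80, 63, 51, 63, 94, 46, 30, 127, 124, 74; M̄R̄ = 2107.0000 / 17 = 123.9412
LCL = X̄ − 3·M̄R̄/d₂ = 755.6667 − 3 × 123.9412 / 1.128 = 426.0359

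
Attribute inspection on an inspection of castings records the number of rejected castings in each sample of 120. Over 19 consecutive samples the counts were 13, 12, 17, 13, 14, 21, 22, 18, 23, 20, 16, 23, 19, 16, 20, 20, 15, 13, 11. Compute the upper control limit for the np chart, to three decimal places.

p̄ = Σdᵢ / (k·n) = 326 / (19 × 120) = 0.14298
UCL = np̄ + 3·√(np̄(1−p̄)) = 17.1579 + 3 × √(17.1579×0.85702) = 17.1579 + 3 × 3.8347 = 28.6619

28.662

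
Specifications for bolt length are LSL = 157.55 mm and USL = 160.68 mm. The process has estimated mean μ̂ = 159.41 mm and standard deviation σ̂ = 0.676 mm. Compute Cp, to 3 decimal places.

Cp = (USL − LSL) / (6σ̂) = (160.68 − 157.55) / (6 × 0.676) = 3.1300 / 4.0560 = 0.7717

0.772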